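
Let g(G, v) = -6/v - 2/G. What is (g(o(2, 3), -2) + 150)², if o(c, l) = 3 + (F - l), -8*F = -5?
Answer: 561001/25 ≈ 22440.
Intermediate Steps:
F = 5/8 (F = -⅛*(-5) = 5/8 ≈ 0.62500)
o(c, l) = 29/8 - l (o(c, l) = 3 + (5/8 - l) = 29/8 - l)
(g(o(2, 3), -2) + 150)² = ((-6/(-2) - 2/(29/8 - 1*3)) + 150)² = ((-6*(-½) - 2/(29/8 - 3)) + 150)² = ((3 - 2/5/8) + 150)² = ((3 - 2*8/5) + 150)² = ((3 - 16/5) + 150)² = (-⅕ + 150)² = (749/5)² = 561001/25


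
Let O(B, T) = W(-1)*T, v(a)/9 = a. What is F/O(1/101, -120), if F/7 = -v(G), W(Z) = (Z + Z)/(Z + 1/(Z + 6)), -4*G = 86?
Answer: -903/200 ≈ -4.5150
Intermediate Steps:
G = -43/2 (G = -1/4*86 = -43/2 ≈ -21.500)
v(a) = 9*a
W(Z) = 2*Z/(Z + 1/(6 + Z)) (W(Z) = (2*Z)/(Z + 1/(6 + Z)) = 2*Z/(Z + 1/(6 + Z)))
F = 2709/2 (F = 7*(-9*(-43)/2) = 7*(-1*(-387/2)) = 7*(387/2) = 2709/2 ≈ 1354.5)
O(B, T) = 5*T/2 (O(B, T) = (2*(-1)*(6 - 1)/(1 + (-1)**2 + 6*(-1)))*T = (2*(-1)*5/(1 + 1 - 6))*T = (2*(-1)*5/(-4))*T = (2*(-1)*(-1/4)*5)*T = 5*T/2)
F/O(1/101, -120) = 2709/(2*(((5/2)*(-120)))) = (2709/2)/(-300) = (2709/2)*(-1/300) = -903/200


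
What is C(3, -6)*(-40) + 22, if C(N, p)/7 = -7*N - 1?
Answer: 6182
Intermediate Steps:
C(N, p) = -7 - 49*N (C(N, p) = 7*(-7*N - 1) = 7*(-1 - 7*N) = -7 - 49*N)
C(3, -6)*(-40) + 22 = (-7 - 49*3)*(-40) + 22 = (-7 - 147)*(-40) + 22 = -154*(-40) + 22 = 6160 + 22 = 6182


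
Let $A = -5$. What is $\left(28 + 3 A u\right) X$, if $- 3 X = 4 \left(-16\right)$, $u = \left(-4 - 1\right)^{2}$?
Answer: $- \frac{22208}{3} \approx -7402.7$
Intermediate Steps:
$u = 25$ ($u = \left(-5\right)^{2} = 25$)
$X = \frac{64}{3}$ ($X = - \frac{4 \left(-16\right)}{3} = \left(- \frac{1}{3}\right) \left(-64\right) = \frac{64}{3} \approx 21.333$)
$\left(28 + 3 A u\right) X = \left(28 + 3 \left(-5\right) 25\right) \frac{64}{3} = \left(28 - 375\right) \frac{64}{3} = \left(-347\right) \frac{64}{3} = - \frac{22208}{3}$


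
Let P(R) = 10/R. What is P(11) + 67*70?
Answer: 51600/11 ≈ 4690.9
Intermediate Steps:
P(11) + 67*70 = 10/11 + 67*70 = 10*(1/11) + 4690 = 10/11 + 4690 = 51600/11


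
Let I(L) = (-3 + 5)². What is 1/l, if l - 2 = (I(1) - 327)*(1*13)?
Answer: -1/4197 ≈ -0.00023827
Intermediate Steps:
I(L) = 4 (I(L) = 2² = 4)
l = -4197 (l = 2 + (4 - 327)*(1*13) = 2 - 323*13 = 2 - 4199 = -4197)
1/l = 1/(-4197) = -1/4197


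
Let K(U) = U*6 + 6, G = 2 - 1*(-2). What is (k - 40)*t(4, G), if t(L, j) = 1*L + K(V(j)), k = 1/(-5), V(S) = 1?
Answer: -3216/5 ≈ -643.20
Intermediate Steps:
G = 4 (G = 2 + 2 = 4)
K(U) = 6 + 6*U (K(U) = 6*U + 6 = 6 + 6*U)
k = -⅕ ≈ -0.20000
t(L, j) = 12 + L (t(L, j) = 1*L + (6 + 6*1) = L + (6 + 6) = L + 12 = 12 + L)
(k - 40)*t(4, G) = (-⅕ - 40)*(12 + 4) = -201/5*16 = -3216/5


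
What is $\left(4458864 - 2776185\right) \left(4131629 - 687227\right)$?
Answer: $5795822912958$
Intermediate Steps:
$\left(4458864 - 2776185\right) \left(4131629 - 687227\right) = 1682679 \cdot 3444402 = 5795822912958$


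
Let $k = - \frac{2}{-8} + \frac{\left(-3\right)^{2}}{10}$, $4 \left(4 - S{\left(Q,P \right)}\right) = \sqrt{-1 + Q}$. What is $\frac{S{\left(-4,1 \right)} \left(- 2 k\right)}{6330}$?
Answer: $- \frac{23}{15825} + \frac{23 i \sqrt{5}}{253200} \approx -0.0014534 + 0.00020312 i$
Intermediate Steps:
$S{\left(Q,P \right)} = 4 - \frac{\sqrt{-1 + Q}}{4}$
$k = \frac{23}{20}$ ($k = \left(-2\right) \left(- \frac{1}{8}\right) + 9 \cdot \frac{1}{10} = \frac{1}{4} + \frac{9}{10} = \frac{23}{20} \approx 1.15$)
$\frac{S{\left(-4,1 \right)} \left(- 2 k\right)}{6330} = \frac{\left(4 - \frac{\sqrt{-1 - 4}}{4}\right) \left(\left(-2\right) \frac{23}{20}\right)}{6330} = \left(4 - \frac{\sqrt{-5}}{4}\right) \left(- \frac{23}{10}\right) \frac{1}{6330} = \left(4 - \frac{i \sqrt{5}}{4}\right) \left(- \frac{23}{10}\right) \frac{1}{6330} = \left(- \frac{46}{5} + \frac{23 i \sqrt{5}}{40}\right) \frac{1}{6330} = - \frac{23}{15825} + \frac{23 i \sqrt{5}}{253200}$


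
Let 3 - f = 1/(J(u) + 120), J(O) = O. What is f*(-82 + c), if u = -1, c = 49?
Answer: -11748/119 ≈ -98.723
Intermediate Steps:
f = 356/119 (f = 3 - 1/(-1 + 120) = 3 - 1/119 = 356/119 ≈ 2.9916)
f*(-82 + c) = 356*(-82 + 49)/119 = (356/119)*(-33) = -11748/119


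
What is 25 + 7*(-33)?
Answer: -206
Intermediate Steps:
25 + 7*(-33) = 25 - 231 = -206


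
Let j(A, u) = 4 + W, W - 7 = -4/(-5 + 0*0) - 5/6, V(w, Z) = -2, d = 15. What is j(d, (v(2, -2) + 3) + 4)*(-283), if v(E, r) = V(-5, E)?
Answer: -93107/30 ≈ -3103.6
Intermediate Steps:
v(E, r) = -2
W = 209/30 (W = 7 + (-4/(-5 + 0*0) - 5/6) = 7 + (-4/(-5 + 0) - 5*⅙) = 7 + (-4/(-5) - ⅚) = 7 + (-4*(-⅕) - ⅚) = 7 + (⅘ - ⅚) = 7 - 1/30 = 209/30 ≈ 6.9667)
j(A, u) = 329/30 (j(A, u) = 4 + 209/30 = 329/30)
j(d, (v(2, -2) + 3) + 4)*(-283) = (329/30)*(-283) = -93107/30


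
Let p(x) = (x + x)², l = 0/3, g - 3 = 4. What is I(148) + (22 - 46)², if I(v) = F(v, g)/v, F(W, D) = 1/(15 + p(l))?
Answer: 1278721/2220 ≈ 576.00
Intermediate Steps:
g = 7 (g = 3 + 4 = 7)
l = 0 (l = 0*(⅓) = 0)
p(x) = 4*x² (p(x) = (2*x)² = 4*x²)
F(W, D) = 1/15 (F(W, D) = 1/(15 + 4*0²) = 1/(15 + 4*0) = 1/(15 + 0) = 1/15)
I(v) = 1/(15*v)
I(148) + (22 - 46)² = (1/15)/148 + (22 - 46)² = (1/15)*(1/148) + (-24)² = 1/2220 + 576 = 1278721/2220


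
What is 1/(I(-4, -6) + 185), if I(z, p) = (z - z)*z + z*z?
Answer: 1/201 ≈ 0.0049751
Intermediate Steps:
I(z, p) = z² (I(z, p) = 0*z + z² = 0 + z² = z²)
1/(I(-4, -6) + 185) = 1/((-4)² + 185) = 1/(16 + 185) = 1/201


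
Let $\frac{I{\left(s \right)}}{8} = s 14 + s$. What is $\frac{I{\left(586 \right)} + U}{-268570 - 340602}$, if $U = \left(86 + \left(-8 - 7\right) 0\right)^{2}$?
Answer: $- \frac{19429}{152293} \approx -0.12758$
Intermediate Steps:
$I{\left(s \right)} = 120 s$ ($I{\left(s \right)} = 8 \left(s 14 + s\right) = 8 \left(14 s + s\right) = 8 \cdot 15 s = 120 s$)
$U = 7396$ ($U = \left(86 - 0\right)^{2} = \left(86 + 0\right)^{2} = 86^{2} = 7396$)
$\frac{I{\left(586 \right)} + U}{-268570 - 340602} = \frac{120 \cdot 586 + 7396}{-268570 - 340602} = \frac{70320 + 7396}{-609172} = 77716 \left(- \frac{1}{609172}\right) = - \frac{19429}{152293}$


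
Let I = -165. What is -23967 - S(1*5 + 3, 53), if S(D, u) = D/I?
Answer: -3954547/165 ≈ -23967.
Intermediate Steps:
S(D, u) = -D/165 (S(D, u) = D/(-165) = D*(-1/165) = -D/165)
-23967 - S(1*5 + 3, 53) = -23967 - (-1)*(1*5 + 3)/165 = -23967 - (-1)*(5 + 3)/165 = -23967 - (-1)*8/165 = -23967 - 1*(-8/165) = -23967 + 8/165 = -3954547/165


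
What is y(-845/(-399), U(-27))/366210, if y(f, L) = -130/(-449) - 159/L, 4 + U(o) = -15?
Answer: 73861/3124137510 ≈ 2.3642e-5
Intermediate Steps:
U(o) = -19 (U(o) = -4 - 15 = -19)
y(f, L) = 130/449 - 159/L (y(f, L) = -130*(-1/449) - 159/L = 130/449 - 159/L)
y(-845/(-399), U(-27))/366210 = (130/449 - 159/(-19))/366210 = (130/449 - 159*(-1/19))*(1/366210) = (130/449 + 159/19)*(1/366210) = (73861/8531)*(1/366210) = 73861/3124137510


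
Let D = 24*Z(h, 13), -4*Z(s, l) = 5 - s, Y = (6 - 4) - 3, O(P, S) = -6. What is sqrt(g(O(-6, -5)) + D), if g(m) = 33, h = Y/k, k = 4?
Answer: sqrt(6)/2 ≈ 1.2247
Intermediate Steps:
Y = -1 (Y = 2 - 3 = -1)
h = -1/4 ≈ -0.25000
Z(s, l) = -5/4 + s/4 (Z(s, l) = -(5 - s)/4 = -5/4 + s/4)
D = -63/2 (D = 24*(-5/4 + (1/4)*(-1/4)) = 24*(-5/4 - 1/16) = 24*(-21/16) = -63/2 ≈ -31.500)
sqrt(g(O(-6, -5)) + D) = sqrt(33 - 63/2) = sqrt(3/2) = sqrt(6)/2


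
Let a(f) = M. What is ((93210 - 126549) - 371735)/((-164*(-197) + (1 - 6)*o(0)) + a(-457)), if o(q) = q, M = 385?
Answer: -405074/32693 ≈ -12.390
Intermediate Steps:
a(f) = 385
((93210 - 126549) - 371735)/((-164*(-197) + (1 - 6)*o(0)) + a(-457)) = ((93210 - 126549) - 371735)/((-164*(-197) + (1 - 6)*0) + 385) = (-33339 - 371735)/((32308 - 5*0) + 385) = -405074/((32308 + 0) + 385) = -405074/(32308 + 385) = -405074/32693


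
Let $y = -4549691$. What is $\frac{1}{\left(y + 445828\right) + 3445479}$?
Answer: $- \frac{1}{658384} \approx -1.5189 \cdot 10^{-6}$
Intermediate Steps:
$\frac{1}{\left(y + 445828\right) + 3445479} = \frac{1}{\left(-4549691 + 445828\right) + 3445479} = \frac{1}{-4103863 + 3445479} = \frac{1}{-658384} = - \frac{1}{658384}$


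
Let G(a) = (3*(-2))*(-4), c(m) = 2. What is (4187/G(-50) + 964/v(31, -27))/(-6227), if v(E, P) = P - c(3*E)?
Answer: -98287/4333992 ≈ -0.022678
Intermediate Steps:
G(a) = 24 (G(a) = -6*(-4) = 24)
v(E, P) = -2 + P (v(E, P) = P - 1*2 = P - 2 = -2 + P)
(4187/G(-50) + 964/v(31, -27))/(-6227) = (4187/24 + 964/(-2 - 27))/(-6227) = (4187*(1/24) + 964/(-29))*(-1/6227) = (4187/24 + 964*(-1/29))*(-1/6227) = (4187/24 - 964/29)*(-1/6227) = (98287/696)*(-1/6227) = -98287/4333992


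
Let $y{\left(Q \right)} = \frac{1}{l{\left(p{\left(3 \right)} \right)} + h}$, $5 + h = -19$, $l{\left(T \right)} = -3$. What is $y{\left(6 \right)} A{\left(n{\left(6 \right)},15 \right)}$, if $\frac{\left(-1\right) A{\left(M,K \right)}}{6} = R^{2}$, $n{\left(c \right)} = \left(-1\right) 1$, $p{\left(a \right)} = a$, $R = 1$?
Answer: $\frac{2}{9} \approx 0.22222$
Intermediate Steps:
$n{\left(c \right)} = -1$
$h = -24$ ($h = -5 - 19 = -24$)
$A{\left(M,K \right)} = -6$ ($A{\left(M,K \right)} = - 6 \cdot 1^{2} = \left(-6\right) 1 = -6$)
$y{\left(Q \right)} = - \frac{1}{27}$ ($y{\left(Q \right)} = \frac{1}{-3 - 24} = \frac{1}{-27} = - \frac{1}{27}$)
$y{\left(6 \right)} A{\left(n{\left(6 \right)},15 \right)} = \left(- \frac{1}{27}\right) \left(-6\right) = \frac{2}{9}$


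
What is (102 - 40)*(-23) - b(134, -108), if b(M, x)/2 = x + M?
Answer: -1478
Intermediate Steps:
b(M, x) = 2*M + 2*x (b(M, x) = 2*(x + M) = 2*(M + x) = 2*M + 2*x)
(102 - 40)*(-23) - b(134, -108) = (102 - 40)*(-23) - (2*134 + 2*(-108)) = 62*(-23) - (268 - 216) = -1426 - 1*52 = -1426 - 52 = -1478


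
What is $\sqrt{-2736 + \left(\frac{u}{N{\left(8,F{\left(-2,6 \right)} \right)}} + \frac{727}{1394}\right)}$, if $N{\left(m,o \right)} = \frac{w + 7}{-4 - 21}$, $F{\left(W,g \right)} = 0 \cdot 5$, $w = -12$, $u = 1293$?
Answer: $\frac{\sqrt{7247340482}}{1394} \approx 61.07$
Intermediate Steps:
$F{\left(W,g \right)} = 0$
$N{\left(m,o \right)} = \frac{1}{5}$ ($N{\left(m,o \right)} = \frac{-12 + 7}{-4 - 21} = - \frac{5}{-25} = \left(-5\right) \left(- \frac{1}{25}\right) = \frac{1}{5}$)
$\sqrt{-2736 + \left(\frac{u}{N{\left(8,F{\left(-2,6 \right)} \right)}} + \frac{727}{1394}\right)} = \sqrt{-2736 + \left(1293 \frac{1}{\frac{1}{5}} + \frac{727}{1394}\right)} = \sqrt{-2736 + \left(1293 \cdot 5 + 727 \cdot \frac{1}{1394}\right)} = \sqrt{-2736 + \left(6465 + \frac{727}{1394}\right)} = \sqrt{-2736 + \frac{9012937}{1394}} = \sqrt{\frac{5198953}{1394}} = \frac{\sqrt{7247340482}}{1394}$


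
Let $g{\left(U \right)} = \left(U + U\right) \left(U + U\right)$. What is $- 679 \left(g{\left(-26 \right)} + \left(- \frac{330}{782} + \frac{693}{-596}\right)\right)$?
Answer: $- \frac{427607067839}{233036} \approx -1.8349 \cdot 10^{6}$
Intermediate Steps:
$g{\left(U \right)} = 4 U^{2}$ ($g{\left(U \right)} = 2 U 2 U = 4 U^{2}$)
$- 679 \left(g{\left(-26 \right)} + \left(- \frac{330}{782} + \frac{693}{-596}\right)\right) = - 679 \left(4 \left(-26\right)^{2} + \left(- \frac{330}{782} + \frac{693}{-596}\right)\right) = - 679 \left(4 \cdot 676 + \left(\left(-330\right) \frac{1}{782} + 693 \left(- \frac{1}{596}\right)\right)\right) = - 679 \left(2704 - \frac{369303}{233036}\right) = \left(-679\right) \frac{629760041}{233036} = - \frac{427607067839}{233036}$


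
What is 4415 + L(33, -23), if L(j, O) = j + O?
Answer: 4425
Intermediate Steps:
L(j, O) = O + j
4415 + L(33, -23) = 4415 + (-23 + 33) = 4415 + 10 = 4425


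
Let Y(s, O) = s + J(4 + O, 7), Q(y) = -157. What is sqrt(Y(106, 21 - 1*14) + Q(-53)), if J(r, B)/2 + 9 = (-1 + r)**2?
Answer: sqrt(131) ≈ 11.446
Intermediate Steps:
J(r, B) = -18 + 2*(-1 + r)**2
Y(s, O) = -18 + s + 2*(3 + O)**2 (Y(s, O) = s + (-18 + 2*(-1 + (4 + O))**2) = s + (-18 + 2*(3 + O)**2) = -18 + s + 2*(3 + O)**2)
sqrt(Y(106, 21 - 1*14) + Q(-53)) = sqrt((-18 + 106 + 2*(3 + (21 - 1*14))**2) - 157) = sqrt((-18 + 106 + 2*(3 + (21 - 14))**2) - 157) = sqrt((-18 + 106 + 2*(3 + 7)**2) - 157) = sqrt((-18 + 106 + 2*10**2) - 157) = sqrt((-18 + 106 + 2*100) - 157) = sqrt((-18 + 106 + 200) - 157) = sqrt(288 - 157) = sqrt(131)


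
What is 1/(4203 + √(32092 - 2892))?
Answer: 4203/17636009 - 20*√73/17636009 ≈ 0.00022863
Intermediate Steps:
1/(4203 + √(32092 - 2892)) = 1/(4203 + √29200) = 1/(4203 + 20*√73)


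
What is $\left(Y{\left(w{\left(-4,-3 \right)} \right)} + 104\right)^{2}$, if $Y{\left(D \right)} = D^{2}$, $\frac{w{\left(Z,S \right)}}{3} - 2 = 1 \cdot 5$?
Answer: $297025$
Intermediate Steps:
$w{\left(Z,S \right)} = 21$ ($w{\left(Z,S \right)} = 6 + 3 \cdot 1 \cdot 5 = 6 + 3 \cdot 5 = 6 + 15 = 21$)
$\left(Y{\left(w{\left(-4,-3 \right)} \right)} + 104\right)^{2} = \left(21^{2} + 104\right)^{2} = \left(441 + 104\right)^{2} = 545^{2} = 297025$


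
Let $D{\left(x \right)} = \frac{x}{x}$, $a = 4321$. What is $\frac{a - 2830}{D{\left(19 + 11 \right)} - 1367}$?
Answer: $- \frac{1491}{1366} \approx -1.0915$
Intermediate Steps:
$D{\left(x \right)} = 1$
$\frac{a - 2830}{D{\left(19 + 11 \right)} - 1367} = \frac{4321 - 2830}{1 - 1367} = \frac{1491}{-1366} = 1491 \left(- \frac{1}{1366}\right) = - \frac{1491}{1366}$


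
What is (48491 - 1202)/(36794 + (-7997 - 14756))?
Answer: 47289/14041 ≈ 3.3679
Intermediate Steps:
(48491 - 1202)/(36794 + (-7997 - 14756)) = 47289/(36794 - 22753) = 47289/14041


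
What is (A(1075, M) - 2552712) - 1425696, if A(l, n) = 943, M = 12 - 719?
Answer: -3977465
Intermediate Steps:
M = -707
(A(1075, M) - 2552712) - 1425696 = (943 - 2552712) - 1425696 = -2551769 - 1425696 = -3977465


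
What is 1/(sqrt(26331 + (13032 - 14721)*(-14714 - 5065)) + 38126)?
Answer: 19063/710079407 - sqrt(33433062)/1420158814 ≈ 2.2775e-5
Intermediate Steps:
1/(sqrt(26331 + (13032 - 14721)*(-14714 - 5065)) + 38126) = 1/(sqrt(26331 - 1689*(-19779)) + 38126) = 1/(sqrt(26331 + 33406731) + 38126) = 1/(sqrt(33433062) + 38126) = 1/(38126 + sqrt(33433062))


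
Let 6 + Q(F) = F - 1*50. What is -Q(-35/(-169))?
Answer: 9429/169 ≈ 55.793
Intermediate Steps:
Q(F) = -56 + F (Q(F) = -6 + (F - 1*50) = -6 + (F - 50) = -6 + (-50 + F) = -56 + F)
-Q(-35/(-169)) = -(-56 - 35/(-169)) = -(-56 - 35*(-1/169)) = -(-56 + 35/169) = -1*(-9429/169) = 9429/169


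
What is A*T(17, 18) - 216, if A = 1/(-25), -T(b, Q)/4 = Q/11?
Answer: -59328/275 ≈ -215.74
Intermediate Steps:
T(b, Q) = -4*Q/11
A = -1/25 ≈ -0.040000
A*T(17, 18) - 216 = -(-4)*18/275 - 216 = -1/25*(-72/11) - 216 = 72/275 - 216 = -59328/275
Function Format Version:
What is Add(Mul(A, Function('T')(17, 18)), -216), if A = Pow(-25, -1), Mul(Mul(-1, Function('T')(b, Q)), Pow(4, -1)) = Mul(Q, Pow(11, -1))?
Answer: Rational(-59328, 275) ≈ -215.74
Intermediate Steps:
Function('T')(b, Q) = Mul(Rational(-4, 11), Q) (Function('T')(b, Q) = Mul(-4, Mul(Q, Pow(11, -1))) = Mul(-4, Mul(Q, Rational(1, 11))) = Mul(-4, Mul(Rational(1, 11), Q)) = Mul(Rational(-4, 11), Q))
A = Rational(-1, 25) ≈ -0.040000
Add(Mul(A, Function('T')(17, 18)), -216) = Add(Mul(Rational(-1, 25), Mul(Rational(-4, 11), 18)), -216) = Add(Mul(Rational(-1, 25), Rational(-72, 11)), -216) = Add(Rational(72, 275), -216) = Rational(-59328, 275)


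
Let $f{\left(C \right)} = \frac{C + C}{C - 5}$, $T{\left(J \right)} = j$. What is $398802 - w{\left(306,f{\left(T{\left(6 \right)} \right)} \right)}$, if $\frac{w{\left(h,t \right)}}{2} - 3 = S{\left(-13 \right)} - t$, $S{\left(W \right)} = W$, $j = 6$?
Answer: $398846$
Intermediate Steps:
$T{\left(J \right)} = 6$
$f{\left(C \right)} = \frac{2 C}{-5 + C}$
$w{\left(h,t \right)} = -20 - 2 t$ ($w{\left(h,t \right)} = 6 + 2 \left(-13 - t\right) = 6 - \left(26 + 2 t\right) = -20 - 2 t$)
$398802 - w{\left(306,f{\left(T{\left(6 \right)} \right)} \right)} = 398802 - \left(-20 - 2 \cdot 2 \cdot 6 \frac{1}{-5 + 6}\right) = 398802 - \left(-20 - 2 \cdot 2 \cdot 6 \cdot 1^{-1}\right) = 398802 - \left(-20 - 2 \cdot 2 \cdot 6 \cdot 1\right) = 398802 - \left(-20 - 24\right) = 398802 - -44 = 398802 + 44 = 398846$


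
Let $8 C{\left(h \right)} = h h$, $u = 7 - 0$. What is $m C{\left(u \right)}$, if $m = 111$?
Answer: $\frac{5439}{8} \approx 679.88$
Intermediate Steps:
$u = 7$ ($u = 7 + 0 = 7$)
$C{\left(h \right)} = \frac{h^{2}}{8}$ ($C{\left(h \right)} = \frac{h h}{8} = \frac{h^{2}}{8}$)
$m C{\left(u \right)} = 111 \frac{7^{2}}{8} = 111 \cdot \frac{1}{8} \cdot 49 = 111 \cdot \frac{49}{8} = \frac{5439}{8}$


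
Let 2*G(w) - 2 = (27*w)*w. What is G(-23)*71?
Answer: 1014235/2 ≈ 5.0712e+5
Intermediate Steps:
G(w) = 1 + 27*w²/2 (G(w) = 1 + ((27*w)*w)/2 = 1 + (27*w²)/2 = 1 + 27*w²/2)
G(-23)*71 = (1 + (27/2)*(-23)²)*71 = (1 + (27/2)*529)*71 = (1 + 14283/2)*71 = (14285/2)*71 = 1014235/2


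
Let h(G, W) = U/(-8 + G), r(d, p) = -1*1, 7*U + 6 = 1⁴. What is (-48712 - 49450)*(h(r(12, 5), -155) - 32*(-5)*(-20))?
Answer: 19788968390/63 ≈ 3.1411e+8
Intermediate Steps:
U = -5/7 (U = -6/7 + (⅐)*1⁴ = -6/7 + (⅐)*1 = -6/7 + ⅐ = -5/7 ≈ -0.71429)
r(d, p) = -1
h(G, W) = -5/(7*(-8 + G))
(-48712 - 49450)*(h(r(12, 5), -155) - 32*(-5)*(-20)) = (-48712 - 49450)*(-5/(-56 + 7*(-1)) - 32*(-5)*(-20)) = -98162*(-5/(-56 - 7) + 160*(-20)) = -98162*(-5/(-63) - 3200) = -98162*(-5*(-1/63) - 3200) = -98162*(5/63 - 3200) = -98162*(-201595/63) = 19788968390/63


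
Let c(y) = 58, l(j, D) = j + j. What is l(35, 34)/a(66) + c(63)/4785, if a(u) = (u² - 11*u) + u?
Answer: 41/1320 ≈ 0.031061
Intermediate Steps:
l(j, D) = 2*j
a(u) = u² - 10*u
l(35, 34)/a(66) + c(63)/4785 = (2*35)/((66*(-10 + 66))) + 58/4785 = 70/((66*56)) + 58*(1/4785) = 70/3696 + 2/165 = 70*(1/3696) + 2/165 = 5/264 + 2/165 = 41/1320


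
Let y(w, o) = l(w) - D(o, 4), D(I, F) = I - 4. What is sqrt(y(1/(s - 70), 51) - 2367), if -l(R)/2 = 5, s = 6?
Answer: 2*I*sqrt(606) ≈ 49.234*I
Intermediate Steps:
l(R) = -10 (l(R) = -2*5 = -10)
D(I, F) = -4 + I
y(w, o) = -6 - o (y(w, o) = -10 - (-4 + o) = -10 + (4 - o) = -6 - o)
sqrt(y(1/(s - 70), 51) - 2367) = sqrt((-6 - 1*51) - 2367) = sqrt((-6 - 51) - 2367) = sqrt(-57 - 2367) = sqrt(-2424) = 2*I*sqrt(606)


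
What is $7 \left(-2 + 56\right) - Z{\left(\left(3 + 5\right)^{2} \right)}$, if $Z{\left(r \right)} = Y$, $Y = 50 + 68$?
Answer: $260$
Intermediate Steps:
$Y = 118$
$Z{\left(r \right)} = 118$
$7 \left(-2 + 56\right) - Z{\left(\left(3 + 5\right)^{2} \right)} = 7 \left(-2 + 56\right) - 118 = 7 \cdot 54 - 118 = 378 - 118 = 260$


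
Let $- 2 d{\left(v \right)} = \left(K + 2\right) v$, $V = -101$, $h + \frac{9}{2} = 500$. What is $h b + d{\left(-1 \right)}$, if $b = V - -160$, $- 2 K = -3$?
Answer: $\frac{116945}{4} \approx 29236.0$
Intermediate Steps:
$K = \frac{3}{2}$ ($K = \left(- \frac{1}{2}\right) \left(-3\right) = \frac{3}{2} \approx 1.5$)
$h = \frac{991}{2}$ ($h = - \frac{9}{2} + 500 = \frac{991}{2} \approx 495.5$)
$b = 59$ ($b = -101 - -160 = -101 + 160 = 59$)
$d{\left(v \right)} = - \frac{7 v}{4}$ ($d{\left(v \right)} = - \frac{\left(\frac{3}{2} + 2\right) v}{2} = - \frac{\frac{7}{2} v}{2} = - \frac{7 v}{4}$)
$h b + d{\left(-1 \right)} = \frac{991}{2} \cdot 59 - - \frac{7}{4} = \frac{58469}{2} + \frac{7}{4} = \frac{116945}{4}$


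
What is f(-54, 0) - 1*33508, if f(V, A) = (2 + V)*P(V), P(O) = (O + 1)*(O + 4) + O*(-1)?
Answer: -174116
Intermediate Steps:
P(O) = -O + (1 + O)*(4 + O) (P(O) = (1 + O)*(4 + O) - O = -O + (1 + O)*(4 + O))
f(V, A) = (2 + V)*(4 + V² + 4*V)
f(-54, 0) - 1*33508 = (2 - 54)*(4 + (-54)² + 4*(-54)) - 1*33508 = -52*(4 + 2916 - 216) - 33508 = -52*2704 - 33508 = -140608 - 33508 = -174116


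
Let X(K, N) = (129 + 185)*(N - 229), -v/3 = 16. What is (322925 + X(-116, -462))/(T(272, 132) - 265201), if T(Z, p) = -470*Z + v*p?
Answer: -105951/399377 ≈ -0.26529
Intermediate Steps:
v = -48 (v = -3*16 = -48)
T(Z, p) = -470*Z - 48*p
X(K, N) = -71906 + 314*N (X(K, N) = 314*(-229 + N) = -71906 + 314*N)
(322925 + X(-116, -462))/(T(272, 132) - 265201) = (322925 + (-71906 + 314*(-462)))/((-470*272 - 48*132) - 265201) = (322925 + (-71906 - 145068))/((-127840 - 6336) - 265201) = (322925 - 216974)/(-134176 - 265201) = 105951/(-399377) = 105951*(-1/399377) = -105951/399377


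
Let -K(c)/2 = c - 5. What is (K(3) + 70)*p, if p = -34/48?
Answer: -629/12 ≈ -52.417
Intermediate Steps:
p = -17/24 (p = -34*1/48 = -17/24 ≈ -0.70833)
K(c) = 10 - 2*c (K(c) = -2*(c - 5) = -2*(-5 + c) = 10 - 2*c)
(K(3) + 70)*p = ((10 - 2*3) + 70)*(-17/24) = ((10 - 6) + 70)*(-17/24) = (4 + 70)*(-17/24) = 74*(-17/24) = -629/12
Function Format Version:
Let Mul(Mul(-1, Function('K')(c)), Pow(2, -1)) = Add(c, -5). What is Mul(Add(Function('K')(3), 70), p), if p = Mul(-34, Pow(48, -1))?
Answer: Rational(-629, 12) ≈ -52.417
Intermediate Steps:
p = Rational(-17, 24) (p = Mul(-34, Rational(1, 48)) = Rational(-17, 24) ≈ -0.70833)
Function('K')(c) = Add(10, Mul(-2, c)) (Function('K')(c) = Mul(-2, Add(c, -5)) = Mul(-2, Add(-5, c)) = Add(10, Mul(-2, c)))
Mul(Add(Function('K')(3), 70), p) = Mul(Add(Add(10, Mul(-2, 3)), 70), Rational(-17, 24)) = Mul(Add(Add(10, -6), 70), Rational(-17, 24)) = Mul(Add(4, 70), Rational(-17, 24)) = Mul(74, Rational(-17, 24)) = Rational(-629, 12)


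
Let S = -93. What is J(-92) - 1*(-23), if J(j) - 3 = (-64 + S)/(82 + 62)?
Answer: 3587/144 ≈ 24.910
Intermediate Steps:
J(j) = 275/144 (J(j) = 3 + (-64 - 93)/(82 + 62) = 3 - 157/144 = 275/144)
J(-92) - 1*(-23) = 275/144 - 1*(-23) = 275/144 + 23 = 3587/144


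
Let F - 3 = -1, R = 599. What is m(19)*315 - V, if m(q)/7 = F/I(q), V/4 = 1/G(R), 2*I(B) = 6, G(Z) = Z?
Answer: 880526/599 ≈ 1470.0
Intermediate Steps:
I(B) = 3 (I(B) = (½)*6 = 3)
F = 2 (F = 3 - 1 = 2)
V = 4/599 ≈ 0.0066778
m(q) = 14/3 (m(q) = 7*(2/3) = 7*(2*(⅓)) = 7*(⅔) = 14/3)
m(19)*315 - V = (14/3)*315 - 1*4/599 = 1470 - 4/599 = 880526/599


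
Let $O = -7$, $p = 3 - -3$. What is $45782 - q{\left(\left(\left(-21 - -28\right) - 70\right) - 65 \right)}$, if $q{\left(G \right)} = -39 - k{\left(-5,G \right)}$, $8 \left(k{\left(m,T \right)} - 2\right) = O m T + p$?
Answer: $\frac{181055}{4} \approx 45264.0$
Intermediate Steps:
$p = 6$ ($p = 3 + 3 = 6$)
$k{\left(m,T \right)} = \frac{11}{4} - \frac{7 T m}{8}$ ($k{\left(m,T \right)} = 2 + \frac{- 7 m T + 6}{8} = 2 + \frac{- 7 T m + 6}{8} = 2 + \frac{6 - 7 T m}{8} = 2 - \left(- \frac{3}{4} + \frac{7 T m}{8}\right) = \frac{11}{4} - \frac{7 T m}{8}$)
$q{\left(G \right)} = - \frac{167}{4} - \frac{35 G}{8}$ ($q{\left(G \right)} = -39 - \left(\frac{11}{4} - \frac{7}{8} G \left(-5\right)\right) = -39 - \left(\frac{11}{4} + \frac{35 G}{8}\right) = - \frac{167}{4} - \frac{35 G}{8}$)
$45782 - q{\left(\left(\left(-21 - -28\right) - 70\right) - 65 \right)} = 45782 - \left(- \frac{167}{4} - \frac{35 \left(\left(\left(-21 - -28\right) - 70\right) - 65\right)}{8}\right) = 45782 - \left(- \frac{167}{4} - \frac{35 \left(\left(\left(-21 + 28\right) - 70\right) - 65\right)}{8}\right) = 45782 - \left(- \frac{167}{4} - \frac{35 \left(\left(7 - 70\right) - 65\right)}{8}\right) = 45782 - \left(- \frac{167}{4} - \frac{35 \left(-63 - 65\right)}{8}\right) = 45782 - \left(- \frac{167}{4} - -560\right) = 45782 - \left(- \frac{167}{4} + 560\right) = 45782 - \frac{2073}{4} = \frac{181055}{4}$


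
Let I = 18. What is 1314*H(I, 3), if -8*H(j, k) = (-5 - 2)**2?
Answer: -32193/4 ≈ -8048.3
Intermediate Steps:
H(j, k) = -49/8 (H(j, k) = -(-5 - 2)**2/8 = -1/8*(-7)**2 = -1/8*49 = -49/8)
1314*H(I, 3) = 1314*(-49/8) = -32193/4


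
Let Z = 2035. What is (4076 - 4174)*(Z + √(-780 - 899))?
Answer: -199430 - 98*I*√1679 ≈ -1.9943e+5 - 4015.6*I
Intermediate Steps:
(4076 - 4174)*(Z + √(-780 - 899)) = (4076 - 4174)*(2035 + √(-780 - 899)) = -98*(2035 + √(-1679)) = -98*(2035 + I*√1679) = -199430 - 98*I*√1679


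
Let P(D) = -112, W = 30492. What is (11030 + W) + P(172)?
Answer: 41410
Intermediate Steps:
(11030 + W) + P(172) = (11030 + 30492) - 112 = 41522 - 112 = 41410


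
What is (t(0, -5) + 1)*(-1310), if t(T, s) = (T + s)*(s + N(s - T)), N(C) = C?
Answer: -66810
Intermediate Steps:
t(T, s) = (T + s)*(-T + 2*s) (t(T, s) = (T + s)*(s + (s - T)) = (T + s)*(-T + 2*s))
(t(0, -5) + 1)*(-1310) = ((-1*0² + 2*(-5)² + 0*(-5)) + 1)*(-1310) = ((-1*0 + 2*25 + 0) + 1)*(-1310) = ((0 + 50 + 0) + 1)*(-1310) = (50 + 1)*(-1310) = 51*(-1310) = -66810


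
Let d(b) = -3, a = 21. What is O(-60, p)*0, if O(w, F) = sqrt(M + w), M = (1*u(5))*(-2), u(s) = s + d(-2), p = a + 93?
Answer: 0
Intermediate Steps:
p = 114 (p = 21 + 93 = 114)
u(s) = -3 + s (u(s) = s - 3 = -3 + s)
M = -4 (M = (1*(-3 + 5))*(-2) = (1*2)*(-2) = 2*(-2) = -4)
O(w, F) = sqrt(-4 + w)
O(-60, p)*0 = sqrt(-4 - 60)*0 = sqrt(-64)*0 = (8*I)*0 = 0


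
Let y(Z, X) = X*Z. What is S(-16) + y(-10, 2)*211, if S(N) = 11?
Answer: -4209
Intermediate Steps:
S(-16) + y(-10, 2)*211 = 11 + (2*(-10))*211 = 11 - 20*211 = 11 - 4220 = -4209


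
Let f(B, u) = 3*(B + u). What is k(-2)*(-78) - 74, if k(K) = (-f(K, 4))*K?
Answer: -1010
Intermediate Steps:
f(B, u) = 3*B + 3*u
k(K) = K*(-12 - 3*K) (k(K) = (-(3*K + 3*4))*K = (-(3*K + 12))*K = (-(12 + 3*K))*K = (-12 - 3*K)*K = K*(-12 - 3*K))
k(-2)*(-78) - 74 = -3*(-2)*(4 - 2)*(-78) - 74 = -3*(-2)*2*(-78) - 74 = 12*(-78) - 74 = -936 - 74 = -1010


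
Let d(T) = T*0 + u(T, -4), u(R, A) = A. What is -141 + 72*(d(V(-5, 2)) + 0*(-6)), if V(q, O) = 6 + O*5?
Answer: -429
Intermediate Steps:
V(q, O) = 6 + 5*O
d(T) = -4 (d(T) = T*0 - 4 = 0 - 4 = -4)
-141 + 72*(d(V(-5, 2)) + 0*(-6)) = -141 + 72*(-4 + 0*(-6)) = -141 + 72*(-4 + 0) = -141 + 72*(-4) = -141 - 288 = -429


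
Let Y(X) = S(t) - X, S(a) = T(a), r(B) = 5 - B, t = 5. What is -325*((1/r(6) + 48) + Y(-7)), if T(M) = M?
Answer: -19175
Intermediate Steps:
S(a) = a
Y(X) = 5 - X
-325*((1/r(6) + 48) + Y(-7)) = -325*((1/(5 - 1*6) + 48) + (5 - 1*(-7))) = -325*((1/(5 - 6) + 48) + (5 + 7)) = -325*((1/(-1) + 48) + 12) = -325*((-1 + 48) + 12) = -325*(47 + 12) = -325*59 = -19175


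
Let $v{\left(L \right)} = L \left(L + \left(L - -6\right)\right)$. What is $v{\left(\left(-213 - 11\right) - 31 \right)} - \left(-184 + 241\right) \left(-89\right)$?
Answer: $133593$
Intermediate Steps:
$v{\left(L \right)} = L \left(6 + 2 L\right)$ ($v{\left(L \right)} = L \left(L + \left(L + 6\right)\right) = L \left(L + \left(6 + L\right)\right) = L \left(6 + 2 L\right)$)
$v{\left(\left(-213 - 11\right) - 31 \right)} - \left(-184 + 241\right) \left(-89\right) = 2 \left(\left(-213 - 11\right) - 31\right) \left(3 - 255\right) - \left(-184 + 241\right) \left(-89\right) = 2 \left(-224 - 31\right) \left(3 - 255\right) - 57 \left(-89\right) = 2 \left(-255\right) \left(3 - 255\right) - -5073 = 2 \left(-255\right) \left(-252\right) + 5073 = 128520 + 5073 = 133593$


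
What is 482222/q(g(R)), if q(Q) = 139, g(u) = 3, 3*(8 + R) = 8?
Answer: 482222/139 ≈ 3469.2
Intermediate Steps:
R = -16/3 (R = -8 + (⅓)*8 = -8 + 8/3 = -16/3 ≈ -5.3333)
482222/q(g(R)) = 482222/139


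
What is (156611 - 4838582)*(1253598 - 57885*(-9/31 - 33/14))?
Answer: -408382510597641/62 ≈ -6.5868e+12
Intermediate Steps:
(156611 - 4838582)*(1253598 - 57885*(-9/31 - 33/14)) = -4681971*(1253598 - 57885*(-9*1/31 - 33*1/14)) = -4681971*(1253598 - 57885*(-9/31 - 33/14)) = -4681971*(1253598 - 57885*(-1149/434)) = -4681971*(1253598 + 66509865/434) = -4681971*610571397/434 = -408382510597641/62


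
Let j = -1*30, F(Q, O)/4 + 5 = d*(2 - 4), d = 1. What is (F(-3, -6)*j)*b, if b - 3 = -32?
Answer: -24360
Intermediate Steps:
b = -29 (b = 3 - 32 = -29)
F(Q, O) = -28 (F(Q, O) = -20 + 4*(1*(2 - 4)) = -20 + 4*(1*(-2)) = -20 + 4*(-2) = -20 - 8 = -28)
j = -30
(F(-3, -6)*j)*b = -28*(-30)*(-29) = 840*(-29) = -24360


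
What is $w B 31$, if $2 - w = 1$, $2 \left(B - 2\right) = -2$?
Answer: $31$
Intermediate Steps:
$B = 1$ ($B = 2 + \frac{1}{2} \left(-2\right) = 2 - 1 = 1$)
$w = 1$ ($w = 2 - 1 = 1$)
$w B 31 = 1 \cdot 1 \cdot 31 = 1 \cdot 31 = 31$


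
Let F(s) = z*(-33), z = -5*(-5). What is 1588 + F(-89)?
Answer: 763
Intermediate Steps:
z = 25
F(s) = -825 (F(s) = 25*(-33) = -825)
1588 + F(-89) = 1588 - 825 = 763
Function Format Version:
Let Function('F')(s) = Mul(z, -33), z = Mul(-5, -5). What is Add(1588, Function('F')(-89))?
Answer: 763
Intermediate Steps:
z = 25
Function('F')(s) = -825 (Function('F')(s) = Mul(25, -33) = -825)
Add(1588, Function('F')(-89)) = Add(1588, -825) = 763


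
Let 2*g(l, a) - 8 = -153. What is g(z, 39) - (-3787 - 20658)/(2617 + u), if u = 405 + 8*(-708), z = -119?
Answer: -107995/1321 ≈ -81.752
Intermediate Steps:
g(l, a) = -145/2 (g(l, a) = 4 + (½)*(-153) = 4 - 153/2 = -145/2)
u = -5259 (u = 405 - 5664 = -5259)
g(z, 39) - (-3787 - 20658)/(2617 + u) = -145/2 - (-3787 - 20658)/(2617 - 5259) = -145/2 - (-24445)/(-2642) = -145/2 - (-24445)*(-1)/2642 = -145/2 - 1*24445/2642 = -145/2 - 24445/2642 = -107995/1321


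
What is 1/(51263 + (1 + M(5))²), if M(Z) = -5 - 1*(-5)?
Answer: 1/51264 ≈ 1.9507e-5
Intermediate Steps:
M(Z) = 0 (M(Z) = -5 + 5 = 0)
1/(51263 + (1 + M(5))²) = 1/(51263 + (1 + 0)²) = 1/(51263 + 1²) = 1/(51263 + 1) = 1/51264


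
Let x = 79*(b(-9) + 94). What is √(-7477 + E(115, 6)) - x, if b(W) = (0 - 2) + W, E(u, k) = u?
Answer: -6557 + 3*I*√818 ≈ -6557.0 + 85.802*I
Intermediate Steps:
b(W) = -2 + W
x = 6557 (x = 79*((-2 - 9) + 94) = 79*(-11 + 94) = 79*83 = 6557)
√(-7477 + E(115, 6)) - x = √(-7477 + 115) - 1*6557 = √(-7362) - 6557 = 3*I*√818 - 6557 = -6557 + 3*I*√818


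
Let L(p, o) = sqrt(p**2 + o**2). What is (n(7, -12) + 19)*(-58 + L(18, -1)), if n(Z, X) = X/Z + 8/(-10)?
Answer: -33466/35 + 577*sqrt(13)/7 ≈ -658.97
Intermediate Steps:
n(Z, X) = -4/5 + X/Z (n(Z, X) = X/Z + 8*(-1/10) = X/Z - 4/5 = -4/5 + X/Z)
L(p, o) = sqrt(o**2 + p**2)
(n(7, -12) + 19)*(-58 + L(18, -1)) = ((-4/5 - 12/7) + 19)*(-58 + sqrt((-1)**2 + 18**2)) = ((-4/5 - 12*1/7) + 19)*(-58 + sqrt(1 + 324)) = ((-4/5 - 12/7) + 19)*(-58 + sqrt(325)) = (-88/35 + 19)*(-58 + 5*sqrt(13)) = 577*(-58 + 5*sqrt(13))/35 = -33466/35 + 577*sqrt(13)/7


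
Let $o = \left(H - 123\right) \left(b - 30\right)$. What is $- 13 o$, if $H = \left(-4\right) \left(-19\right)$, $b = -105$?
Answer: $-82485$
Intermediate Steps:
$H = 76$
$o = 6345$ ($o = \left(76 - 123\right) \left(-105 - 30\right) = \left(-47\right) \left(-135\right) = 6345$)
$- 13 o = \left(-13\right) 6345 = -82485$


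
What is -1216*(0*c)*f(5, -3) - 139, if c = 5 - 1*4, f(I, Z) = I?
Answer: -139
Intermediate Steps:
c = 1 (c = 5 - 4 = 1)
-1216*(0*c)*f(5, -3) - 139 = -1216*(0*1)*5 - 139 = -1216*0*5 - 139 = -1216*0 - 139 = -76*0 - 139 = 0 - 139 = -139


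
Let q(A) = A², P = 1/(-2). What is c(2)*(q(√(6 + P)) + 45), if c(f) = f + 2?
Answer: 202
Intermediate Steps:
P = -½ ≈ -0.50000
c(f) = 2 + f
c(2)*(q(√(6 + P)) + 45) = (2 + 2)*((√(6 - ½))² + 45) = 4*((√(11/2))² + 45) = 4*((√22/2)² + 45) = 4*(11/2 + 45) = 4*(101/2) = 202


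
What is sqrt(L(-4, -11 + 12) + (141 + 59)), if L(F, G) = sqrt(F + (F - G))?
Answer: sqrt(200 + 3*I) ≈ 14.143 + 0.1061*I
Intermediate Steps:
L(F, G) = sqrt(-G + 2*F)
sqrt(L(-4, -11 + 12) + (141 + 59)) = sqrt(sqrt(-(-11 + 12) + 2*(-4)) + (141 + 59)) = sqrt(sqrt(-1*1 - 8) + 200) = sqrt(sqrt(-1 - 8) + 200) = sqrt(sqrt(-9) + 200) = sqrt(3*I + 200) = sqrt(200 + 3*I)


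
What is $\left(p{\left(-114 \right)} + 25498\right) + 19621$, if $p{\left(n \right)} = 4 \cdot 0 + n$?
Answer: $45005$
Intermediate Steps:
$p{\left(n \right)} = n$ ($p{\left(n \right)} = 0 + n = n$)
$\left(p{\left(-114 \right)} + 25498\right) + 19621 = \left(-114 + 25498\right) + 19621 = 25384 + 19621 = 45005$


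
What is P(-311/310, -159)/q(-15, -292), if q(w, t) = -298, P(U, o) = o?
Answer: 159/298 ≈ 0.53356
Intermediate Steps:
P(-311/310, -159)/q(-15, -292) = -159/(-298) = -159*(-1/298) = 159/298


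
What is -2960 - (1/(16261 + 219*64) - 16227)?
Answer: 401684958/30277 ≈ 13267.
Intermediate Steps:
-2960 - (1/(16261 + 219*64) - 16227) = -2960 - (1/(16261 + 14016) - 16227) = -2960 - (1/30277 - 16227) = -2960 - 1*(-491304878/30277) = -2960 + 491304878/30277 = 401684958/30277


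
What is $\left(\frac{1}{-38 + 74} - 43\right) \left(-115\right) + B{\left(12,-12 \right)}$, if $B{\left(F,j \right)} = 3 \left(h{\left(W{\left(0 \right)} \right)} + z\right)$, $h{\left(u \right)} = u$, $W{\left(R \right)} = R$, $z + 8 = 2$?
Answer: $\frac{177257}{36} \approx 4923.8$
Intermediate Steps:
$z = -6$ ($z = -8 + 2 = -6$)
$B{\left(F,j \right)} = -18$ ($B{\left(F,j \right)} = 3 \left(0 - 6\right) = 3 \left(-6\right) = -18$)
$\left(\frac{1}{-38 + 74} - 43\right) \left(-115\right) + B{\left(12,-12 \right)} = \left(\frac{1}{-38 + 74} - 43\right) \left(-115\right) - 18 = \left(\frac{1}{36} - 43\right) \left(-115\right) - 18 = \left(- \frac{1547}{36}\right) \left(-115\right) - 18 = \frac{177905}{36} - 18 = \frac{177257}{36}$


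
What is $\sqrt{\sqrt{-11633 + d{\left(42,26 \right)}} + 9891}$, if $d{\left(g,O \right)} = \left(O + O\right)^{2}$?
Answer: $\sqrt{9891 + i \sqrt{8929}} \approx 99.455 + 0.4751 i$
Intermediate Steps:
$d{\left(g,O \right)} = 4 O^{2}$ ($d{\left(g,O \right)} = \left(2 O\right)^{2} = 4 O^{2}$)
$\sqrt{\sqrt{-11633 + d{\left(42,26 \right)}} + 9891} = \sqrt{\sqrt{-11633 + 4 \cdot 26^{2}} + 9891} = \sqrt{\sqrt{-11633 + 4 \cdot 676} + 9891} = \sqrt{\sqrt{-11633 + 2704} + 9891} = \sqrt{\sqrt{-8929} + 9891} = \sqrt{i \sqrt{8929} + 9891} = \sqrt{9891 + i \sqrt{8929}}$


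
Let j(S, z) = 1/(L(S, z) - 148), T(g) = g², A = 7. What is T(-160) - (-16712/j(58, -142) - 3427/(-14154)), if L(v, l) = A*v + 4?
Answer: 62336250749/14154 ≈ 4.4041e+6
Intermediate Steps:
L(v, l) = 4 + 7*v (L(v, l) = 7*v + 4 = 4 + 7*v)
j(S, z) = 1/(-144 + 7*S) (j(S, z) = 1/((4 + 7*S) - 148) = 1/(-144 + 7*S))
T(-160) - (-16712/j(58, -142) - 3427/(-14154)) = (-160)² - (-16712/(1/(-144 + 7*58)) - 3427/(-14154)) = 25600 - (-16712/(1/(-144 + 406)) - 3427*(-1/14154)) = 25600 - (-16712/(1/262) + 3427/14154) = 25600 - (-16712/1/262 + 3427/14154) = 25600 - (-16712*262 + 3427/14154) = 25600 - (-4378544 + 3427/14154) = 25600 - 1*(-61973908349/14154) = 25600 + 61973908349/14154 = 62336250749/14154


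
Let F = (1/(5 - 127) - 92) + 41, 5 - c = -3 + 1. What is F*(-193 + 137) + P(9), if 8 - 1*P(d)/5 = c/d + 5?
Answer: 1574296/549 ≈ 2867.6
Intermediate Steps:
c = 7 (c = 5 - (-3 + 1) = 5 - 1*(-2) = 5 + 2 = 7)
P(d) = 15 - 35/d (P(d) = 40 - 5*(7/d + 5) = 40 - 5*(5 + 7/d) = 40 + (-25 - 35/d) = 15 - 35/d)
F = -6223/122 (F = (1/(-122) - 92) + 41 = (-1/122 - 92) + 41 = -11225/122 + 41 = -6223/122 ≈ -51.008)
F*(-193 + 137) + P(9) = -6223*(-193 + 137)/122 + (15 - 35/9) = -6223/122*(-56) + (15 - 35*⅑) = 174244/61 + (15 - 35/9) = 174244/61 + 100/9 = 1574296/549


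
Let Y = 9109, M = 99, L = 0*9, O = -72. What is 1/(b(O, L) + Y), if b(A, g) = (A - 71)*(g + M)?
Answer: -1/5048 ≈ -0.00019810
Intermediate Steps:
L = 0
b(A, g) = (-71 + A)*(99 + g) (b(A, g) = (A - 71)*(g + 99) = (-71 + A)*(99 + g))
1/(b(O, L) + Y) = 1/((-7029 - 71*0 + 99*(-72) - 72*0) + 9109) = 1/((-7029 + 0 - 7128 + 0) + 9109) = 1/(-14157 + 9109) = 1/(-5048) = -1/5048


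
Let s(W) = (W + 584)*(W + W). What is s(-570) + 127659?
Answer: 111699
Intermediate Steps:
s(W) = 2*W*(584 + W) (s(W) = (584 + W)*(2*W) = 2*W*(584 + W))
s(-570) + 127659 = 2*(-570)*(584 - 570) + 127659 = 2*(-570)*14 + 127659 = -15960 + 127659 = 111699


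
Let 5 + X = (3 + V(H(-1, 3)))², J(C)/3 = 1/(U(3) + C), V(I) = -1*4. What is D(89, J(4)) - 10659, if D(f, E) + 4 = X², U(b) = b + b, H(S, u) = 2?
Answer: -10647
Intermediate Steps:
U(b) = 2*b
V(I) = -4
J(C) = 3/(6 + C) (J(C) = 3/(2*3 + C) = 3/(6 + C))
X = -4 (X = -5 + (3 - 4)² = -5 + (-1)² = -5 + 1 = -4)
D(f, E) = 12 (D(f, E) = -4 + (-4)² = -4 + 16 = 12)
D(89, J(4)) - 10659 = 12 - 10659 = -10647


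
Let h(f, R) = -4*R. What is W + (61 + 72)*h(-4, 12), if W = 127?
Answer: -6257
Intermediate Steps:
W + (61 + 72)*h(-4, 12) = 127 + (61 + 72)*(-4*12) = 127 + 133*(-48) = 127 - 6384 = -6257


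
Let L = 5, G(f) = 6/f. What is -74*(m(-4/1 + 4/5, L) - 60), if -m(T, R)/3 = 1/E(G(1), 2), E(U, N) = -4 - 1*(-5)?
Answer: 4662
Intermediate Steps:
E(U, N) = 1 (E(U, N) = -4 + 5 = 1)
m(T, R) = -3 (m(T, R) = -3/1 = -3*1 = -3)
-74*(m(-4/1 + 4/5, L) - 60) = -74*(-3 - 60) = -74*(-63) = 4662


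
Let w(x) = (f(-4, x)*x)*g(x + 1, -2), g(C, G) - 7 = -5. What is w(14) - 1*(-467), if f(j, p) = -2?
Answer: 411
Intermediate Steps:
g(C, G) = 2 (g(C, G) = 7 - 5 = 2)
w(x) = -4*x (w(x) = -2*x*2 = -4*x)
w(14) - 1*(-467) = -4*14 - 1*(-467) = -56 + 467 = 411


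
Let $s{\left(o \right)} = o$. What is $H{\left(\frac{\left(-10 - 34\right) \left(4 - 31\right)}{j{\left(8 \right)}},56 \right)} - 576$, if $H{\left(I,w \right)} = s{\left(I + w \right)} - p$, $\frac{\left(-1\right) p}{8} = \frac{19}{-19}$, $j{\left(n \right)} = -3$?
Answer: $-924$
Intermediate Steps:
$p = 8$ ($p = - 8 \frac{19}{-19} = - 8 \cdot 19 \left(- \frac{1}{19}\right) = \left(-8\right) \left(-1\right) = 8$)
$H{\left(I,w \right)} = -8 + I + w$ ($H{\left(I,w \right)} = \left(I + w\right) - 8 = -8 + I + w$)
$H{\left(\frac{\left(-10 - 34\right) \left(4 - 31\right)}{j{\left(8 \right)}},56 \right)} - 576 = \left(-8 + \frac{\left(-10 - 34\right) \left(4 - 31\right)}{-3} + 56\right) - 576 = \left(-8 + \left(-44\right) \left(-27\right) \left(- \frac{1}{3}\right) + 56\right) - 576 = \left(-8 + 1188 \left(- \frac{1}{3}\right) + 56\right) - 576 = \left(-8 - 396 + 56\right) - 576 = -348 - 576 = -924$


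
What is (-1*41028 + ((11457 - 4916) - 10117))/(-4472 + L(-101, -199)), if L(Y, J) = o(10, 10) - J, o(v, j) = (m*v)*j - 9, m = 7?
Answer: 2478/199 ≈ 12.452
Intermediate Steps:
o(v, j) = -9 + 7*j*v (o(v, j) = (7*v)*j - 9 = 7*j*v - 9 = -9 + 7*j*v)
L(Y, J) = 691 - J (L(Y, J) = (-9 + 7*10*10) - J = (-9 + 700) - J = 691 - J)
(-1*41028 + ((11457 - 4916) - 10117))/(-4472 + L(-101, -199)) = (-1*41028 + ((11457 - 4916) - 10117))/(-4472 + (691 - 1*(-199))) = (-41028 + (6541 - 10117))/(-4472 + (691 + 199)) = (-41028 - 3576)/(-4472 + 890) = -44604/(-3582) = -44604*(-1/3582) = 2478/199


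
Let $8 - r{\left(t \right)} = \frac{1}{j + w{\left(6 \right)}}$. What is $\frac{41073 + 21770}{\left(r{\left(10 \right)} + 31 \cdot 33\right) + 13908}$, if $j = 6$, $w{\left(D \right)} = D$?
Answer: $\frac{68556}{16297} \approx 4.2067$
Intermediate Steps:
$r{\left(t \right)} = \frac{95}{12}$ ($r{\left(t \right)} = 8 - \frac{1}{6 + 6} = 8 - \frac{1}{12} = \frac{95}{12}$)
$\frac{41073 + 21770}{\left(r{\left(10 \right)} + 31 \cdot 33\right) + 13908} = \frac{41073 + 21770}{\left(\frac{95}{12} + 31 \cdot 33\right) + 13908} = \frac{62843}{\left(\frac{95}{12} + 1023\right) + 13908} = \frac{62843}{\frac{12371}{12} + 13908} = \frac{62843}{\frac{179267}{12}} = 62843 \cdot \frac{12}{179267} = \frac{68556}{16297}$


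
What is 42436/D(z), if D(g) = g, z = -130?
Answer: -21218/65 ≈ -326.43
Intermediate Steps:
42436/D(z) = 42436/(-130) = 42436*(-1/130) = -21218/65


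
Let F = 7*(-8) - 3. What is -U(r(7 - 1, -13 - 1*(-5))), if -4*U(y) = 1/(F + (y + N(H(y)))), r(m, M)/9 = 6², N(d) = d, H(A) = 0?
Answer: 1/1060 ≈ 0.00094340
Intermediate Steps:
r(m, M) = 324 (r(m, M) = 9*6² = 9*36 = 324)
F = -59 (F = -56 - 3 = -59)
U(y) = -1/(4*(-59 + y)) (U(y) = -1/(4*(-59 + (y + 0))) = -1/(4*(-59 + y)))
-U(r(7 - 1, -13 - 1*(-5))) = -(-1)/(-236 + 4*324) = -(-1)/(-236 + 1296) = -(-1)/1060 = -1*(-1/1060) = 1/1060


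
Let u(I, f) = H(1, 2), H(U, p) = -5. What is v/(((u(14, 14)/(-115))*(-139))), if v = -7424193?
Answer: 170756439/139 ≈ 1.2285e+6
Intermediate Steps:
u(I, f) = -5
v/(((u(14, 14)/(-115))*(-139))) = -7424193/((-5/(-115))*(-139)) = -7424193/(-1/115*(-5)*(-139)) = -7424193/((1/23)*(-139)) = -7424193/(-139/23) = -7424193*(-23/139) = 170756439/139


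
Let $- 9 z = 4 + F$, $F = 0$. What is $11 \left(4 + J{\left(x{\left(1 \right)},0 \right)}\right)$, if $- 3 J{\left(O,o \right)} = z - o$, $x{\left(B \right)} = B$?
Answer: $\frac{1232}{27} \approx 45.63$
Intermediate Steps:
$z = - \frac{4}{9}$ ($z = - \frac{4 + 0}{9} = \left(- \frac{1}{9}\right) 4 = - \frac{4}{9} \approx -0.44444$)
$J{\left(O,o \right)} = \frac{4}{27} + \frac{o}{3}$ ($J{\left(O,o \right)} = - \frac{- \frac{4}{9} - o}{3} = \frac{4}{27} + \frac{o}{3}$)
$11 \left(4 + J{\left(x{\left(1 \right)},0 \right)}\right) = 11 \left(4 + \left(\frac{4}{27} + \frac{1}{3} \cdot 0\right)\right) = 11 \left(4 + \left(\frac{4}{27} + 0\right)\right) = 11 \left(4 + \frac{4}{27}\right) = 11 \cdot \frac{112}{27} = \frac{1232}{27}$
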